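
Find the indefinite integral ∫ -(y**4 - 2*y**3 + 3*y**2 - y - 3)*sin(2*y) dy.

y**4*cos(2*y)/2 - y**3*sin(2*y) - y**3*cos(2*y) + 3*y**2*sin(2*y)/2 + y*cos(2*y) - sin(2*y)/2 - 3*cos(2*y)/2 + C

Use integration by parts with u = y**4 - 2*y**3 + 3*y**2 - y - 3, dv = -sin(2*y) dy, so v = cos(2*y)/2.
Apply parts 4 times (tabular method): alternate signs, differentiate u down to 0, integrate dv up.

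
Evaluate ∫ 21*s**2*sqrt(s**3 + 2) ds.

14*(s**3 + 2)**(3/2)/3 + C

Let u = s**3 + 2, so du = (3*s**2) ds.
Rewriting, the integral becomes 7·∫ √u du = 7·(2/3)u^(3/2).
Substituting back, u = s**3 + 2.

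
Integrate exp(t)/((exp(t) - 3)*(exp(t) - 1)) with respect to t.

Let u = e^t, du = e^t dt.
The integral becomes ∫ du/((u-3)(u-1)); decompose into partial fractions.

log(exp(t) - 3)/2 - log(exp(t) - 1)/2 + C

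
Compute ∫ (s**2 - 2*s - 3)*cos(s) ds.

s**2*sin(s) - 2*s*sin(s) + 2*s*cos(s) - 5*sin(s) - 2*cos(s) + C

Use integration by parts with u = s**2 - 2*s - 3, dv = cos(s) ds, so v = sin(s).
Apply parts 2 times (tabular method): alternate signs, differentiate u down to 0, integrate dv up.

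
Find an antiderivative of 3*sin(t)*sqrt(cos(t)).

-2*cos(t)**(3/2) + C

Let u = cos(t), so du = (-sin(t)) dt.
Rewriting, the integral becomes -3·∫ √u du = -3·(2/3)u^(3/2).
Substituting back, u = cos(t).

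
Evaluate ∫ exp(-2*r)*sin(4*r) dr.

-exp(-2*r)*sin(4*r)/10 - exp(-2*r)*cos(4*r)/5 + C

Let I denote the integral. Integrate by parts with u = sin(4*r), dv = exp(-2*r) dr, so v = -exp(-2*r)/2: I = -exp(-2*r)*sin(4*r)/2 + 2·∫ exp(-2*r)*cos(4*r) dr.
Apply parts again with u = cos(4*r), dv = exp(-2*r) dr: ∫ exp(-2*r)*cos(4*r) dr = -exp(-2*r)*cos(4*r)/2 − 2·I. Substituting back brings back I: I = -exp(-2*r)*sin(4*r)/2 - exp(-2*r)*cos(4*r) − 4·I.
Solving for I: (1 + 4)·I equals the remaining terms, so I = (1/5)·(-exp(-2*r)*sin(4*r)/2 - exp(-2*r)*cos(4*r)).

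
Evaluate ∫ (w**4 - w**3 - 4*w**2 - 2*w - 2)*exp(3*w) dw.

(27*w**4 - 63*w**3 - 45*w**2 - 24*w - 46)*exp(3*w)/81 + C

Use integration by parts with u = w**4 - w**3 - 4*w**2 - 2*w - 2, dv = exp(3*w) dw, so v = exp(3*w)/3.
Apply parts 4 times (tabular method): alternate signs, differentiate u down to 0, integrate dv up.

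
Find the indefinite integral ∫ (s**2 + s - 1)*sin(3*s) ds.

Use integration by parts with u = s**2 + s - 1, dv = sin(3*s) ds, so v = -cos(3*s)/3.
Apply parts 2 times (tabular method): alternate signs, differentiate u down to 0, integrate dv up.

-s**2*cos(3*s)/3 + 2*s*sin(3*s)/9 - s*cos(3*s)/3 + sin(3*s)/9 + 11*cos(3*s)/27 + C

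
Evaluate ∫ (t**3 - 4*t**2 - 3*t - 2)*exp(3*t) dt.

(9*t**3 - 45*t**2 + 3*t - 19)*exp(3*t)/27 + C

Use integration by parts with u = t**3 - 4*t**2 - 3*t - 2, dv = exp(3*t) dt, so v = exp(3*t)/3.
Apply parts 3 times (tabular method): alternate signs, differentiate u down to 0, integrate dv up.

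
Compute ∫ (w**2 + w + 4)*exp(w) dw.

(w**2 - w + 5)*exp(w) + C

Use integration by parts with u = w**2 + w + 4, dv = exp(w) dw, so v = exp(w).
Apply parts 2 times (tabular method): alternate signs, differentiate u down to 0, integrate dv up.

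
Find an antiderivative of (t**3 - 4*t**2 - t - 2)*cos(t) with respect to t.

t**3*sin(t) - 4*t**2*sin(t) + 3*t**2*cos(t) - 7*t*sin(t) - 8*t*cos(t) + 6*sin(t) - 7*cos(t) + C

Use integration by parts with u = t**3 - 4*t**2 - t - 2, dv = cos(t) dt, so v = sin(t).
Apply parts 3 times (tabular method): alternate signs, differentiate u down to 0, integrate dv up.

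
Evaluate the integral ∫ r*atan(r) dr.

Use integration by parts with u = arctan(r), dv = r dr.
Then du = 1/(r**2 + 1) dr.

r**2*atan(r)/2 - r/2 + atan(r)/2 + C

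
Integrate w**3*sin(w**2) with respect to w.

-w**2*cos(w**2)/2 + sin(w**2)/2 + C

Let u = w², du = 2w dw; rewrite as (1/2)∫ u^1·sin(1u) du.
Now integrate by parts 1 time.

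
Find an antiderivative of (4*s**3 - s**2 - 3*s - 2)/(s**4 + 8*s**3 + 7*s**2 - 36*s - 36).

log(s - 2)/6 + 2*log(s + 1)/15 - 11*log(s + 3)/3 + 221*log(s + 6)/30 + C

Factor the denominator: (s - 2)*(s + 1)*(s + 3)*(s + 6).
Partial-fraction decomposition: 221/(30*(s + 6)) - 11/(3*(s + 3)) + 2/(15*(s + 1)) + 1/(6*(s - 2)).
Integrate each term: A/(s−a) contributes A·log|s−a|.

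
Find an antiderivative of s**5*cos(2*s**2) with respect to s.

Let u = s², du = 2s ds; rewrite as (1/2)∫ u^2·cos(2u) du.
Now integrate by parts 2 times.

s**4*sin(2*s**2)/4 + s**2*cos(2*s**2)/4 - sin(2*s**2)/8 + C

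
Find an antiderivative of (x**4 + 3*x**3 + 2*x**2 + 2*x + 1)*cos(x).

x**4*sin(x) + 3*x**3*sin(x) + 4*x**3*cos(x) - 10*x**2*sin(x) + 9*x**2*cos(x) - 16*x*sin(x) - 20*x*cos(x) + 21*sin(x) - 16*cos(x) + C

Use integration by parts with u = x**4 + 3*x**3 + 2*x**2 + 2*x + 1, dv = cos(x) dx, so v = sin(x).
Apply parts 4 times (tabular method): alternate signs, differentiate u down to 0, integrate dv up.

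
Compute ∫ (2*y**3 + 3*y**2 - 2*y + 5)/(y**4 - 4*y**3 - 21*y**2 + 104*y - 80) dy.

Factor the denominator: (y - 4)**2*(y - 1)*(y + 5).
Partial-fraction decomposition: 80/(243*(y + 5)) + 4/(27*(y - 1)) + 370/(243*(y - 4)) + 173/(27*(y - 4)**2).
Integrate each term; A/(y−a) gives A·log|y−a|; A/(y−a)² gives −A/(y−a).

370*log(y - 4)/243 + 4*log(y - 1)/27 + 80*log(y + 5)/243 - 173/(27*y - 108) + C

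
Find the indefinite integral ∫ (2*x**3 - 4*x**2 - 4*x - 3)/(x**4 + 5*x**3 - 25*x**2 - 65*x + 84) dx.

Factor the denominator: (x - 4)*(x - 1)*(x + 3)*(x + 7).
Partial-fraction decomposition: 857/(352*(x + 7)) - 81/(112*(x + 3)) + 3/(32*(x - 1)) + 15/(77*(x - 4)).
Integrate each term: A/(x−a) contributes A·log|x−a|.

15*log(x - 4)/77 + 3*log(x - 1)/32 - 81*log(x + 3)/112 + 857*log(x + 7)/352 + C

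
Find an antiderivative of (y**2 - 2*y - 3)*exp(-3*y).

Use integration by parts with u = y**2 - 2*y - 3, dv = exp(-3*y) dy, so v = -exp(-3*y)/3.
Apply parts 2 times (tabular method): alternate signs, differentiate u down to 0, integrate dv up.

(-9*y**2 + 12*y + 31)*exp(-3*y)/27 + C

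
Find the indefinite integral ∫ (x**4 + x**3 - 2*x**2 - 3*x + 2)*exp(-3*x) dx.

Use integration by parts with u = x**4 + x**3 - 2*x**2 - 3*x + 2, dv = exp(-3*x) dx, so v = -exp(-3*x)/3.
Apply parts 4 times (tabular method): alternate signs, differentiate u down to 0, integrate dv up.

(-27*x**4 - 63*x**3 - 9*x**2 + 75*x - 29)*exp(-3*x)/81 + C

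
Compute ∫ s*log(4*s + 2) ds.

Use integration by parts with u = log(4*s + 2), dv = s ds.
Then du = 4/(4*s + 2) ds and v = s**2/2.

s**2*log(4*s + 2)/2 - s**2/4 + s/4 - log(2*s + 1)/8 + C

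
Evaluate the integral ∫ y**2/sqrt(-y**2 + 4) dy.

-y*sqrt(-y**2 + 4)/2 + 2*asin(y/2) + C

Substitute y = 2·sin(θ), so dy = 2·cos(θ) dθ and the radical becomes sqrt(-y**2 + 4) = 2·cos(θ) by the Pythagorean identity.
Integrate the resulting trig expression in θ, then back-substitute θ = asin(y/2), sin(θ) = y/2, cos(θ) = sqrt(-y**2 + 4)/2 (absorbing any constant into C).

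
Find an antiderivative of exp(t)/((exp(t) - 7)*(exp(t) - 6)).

log(exp(t) - 7) - log(exp(t) - 6) + C

Let u = e^t, du = e^t dt.
The integral becomes ∫ du/((u-6)(u-7)); decompose into partial fractions.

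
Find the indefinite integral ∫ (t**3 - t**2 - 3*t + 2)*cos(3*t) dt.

t**3*sin(3*t)/3 - t**2*sin(3*t)/3 + t**2*cos(3*t)/3 - 11*t*sin(3*t)/9 - 2*t*cos(3*t)/9 + 20*sin(3*t)/27 - 11*cos(3*t)/27 + C

Use integration by parts with u = t**3 - t**2 - 3*t + 2, dv = cos(3*t) dt, so v = sin(3*t)/3.
Apply parts 3 times (tabular method): alternate signs, differentiate u down to 0, integrate dv up.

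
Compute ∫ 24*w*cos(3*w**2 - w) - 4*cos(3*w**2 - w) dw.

4*sin(3*w**2 - w) + C

Let u = 3*w**2 - w, so du = (6*w - 1) dw.
Rewriting, the integral becomes 4·∫ cos(u) du = 4·sin(u).
Substituting back, u = 3*w**2 - w.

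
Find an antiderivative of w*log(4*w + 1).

Use integration by parts with u = log(4*w + 1), dv = w dw.
Then du = 4/(4*w + 1) dw and v = w**2/2.

w**2*log(4*w + 1)/2 - w**2/4 + w/8 - log(4*w + 1)/32 + C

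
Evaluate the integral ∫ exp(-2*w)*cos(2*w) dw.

exp(-2*w)*sin(2*w)/4 - exp(-2*w)*cos(2*w)/4 + C

Let I denote the integral. Integrate by parts with u = cos(2*w), dv = exp(-2*w) dw, so v = -exp(-2*w)/2: I = -exp(-2*w)*cos(2*w)/2 − ∫ exp(-2*w)*sin(2*w) dw.
Apply parts again with u = sin(2*w), dv = exp(-2*w) dw: ∫ exp(-2*w)*sin(2*w) dw = -exp(-2*w)*sin(2*w)/2 + I. Substituting back brings back I: I = exp(-2*w)*sin(2*w)/2 - exp(-2*w)*cos(2*w)/2 − I.
Solving for I: (1 + 1)·I equals the remaining terms, so I = (1/2)·(exp(-2*w)*sin(2*w)/2 - exp(-2*w)*cos(2*w)/2).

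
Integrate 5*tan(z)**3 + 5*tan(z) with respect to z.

5*tan(z)**2/2 + C

Let u = tan(z), so du = (tan(z)**2 + 1) dz.
Rewriting, the integral becomes 5·∫ u^1 du = 5·u^2/2.
Substituting back, u = tan(z).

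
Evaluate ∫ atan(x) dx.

x*atan(x) - log(x**2 + 1)/2 + C

Use integration by parts with u = arctan(x), dv = dx.
Then du = 1/(x**2 + 1) dx.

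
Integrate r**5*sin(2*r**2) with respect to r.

Let u = r², du = 2r dr; rewrite as (1/2)∫ u^2·sin(2u) du.
Now integrate by parts 2 times.

-r**4*cos(2*r**2)/4 + r**2*sin(2*r**2)/4 + cos(2*r**2)/8 + C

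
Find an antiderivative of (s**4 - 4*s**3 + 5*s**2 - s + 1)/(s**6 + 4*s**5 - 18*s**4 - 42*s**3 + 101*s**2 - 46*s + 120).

log(s - 3)/35 - log(s - 2)/70 + 199*log(s + 4)/238 - 157*log(s + 5)/182 + 27*log(s**2 + 1)/4420 - 57*atan(s)/2210 + C

Factor the denominator: (s - 3)*(s - 2)*(s + 4)*(s + 5)*(s**2 + 1).
Partial-fraction decomposition: 3*(9*s - 19)/(2210*(s**2 + 1)) - 157/(182*(s + 5)) + 199/(238*(s + 4)) - 1/(70*(s - 2)) + 1/(35*(s - 3)).
Integrate each term; A/(s−a) gives A·log|s−a|; the (Bs+D)/(s²+p²) term gives a log and an atan.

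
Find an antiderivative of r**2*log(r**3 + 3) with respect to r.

r**3*log(r**3 + 3)/3 - r**3/3 + log(r**3 + 3) + C

Let u = r**3 + 3, so du = (3*r**2) dr.
The integral becomes (1/3)·∫ log(u) du; integrate by parts with u′=log(u), dv′=du.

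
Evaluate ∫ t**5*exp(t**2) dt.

(t**4 - 2*t**2 + 2)*exp(t**2)/2 + C

Let u = t², du = 2t dt; rewrite as (1/2)∫ u^2·exp(1u) du.
Now integrate by parts 2 times.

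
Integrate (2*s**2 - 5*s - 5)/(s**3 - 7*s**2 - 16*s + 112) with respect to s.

Factor the denominator: (s - 7)*(s - 4)*(s + 4).
Partial-fraction decomposition: 47/(88*(s + 4)) - 7/(24*(s - 4)) + 58/(33*(s - 7)).
Integrate each term: A/(s−a) contributes A·log|s−a|.

58*log(s - 7)/33 - 7*log(s - 4)/24 + 47*log(s + 4)/88 + C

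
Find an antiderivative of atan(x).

Use integration by parts with u = arctan(x), dv = dx.
Then du = 1/(x**2 + 1) dx.

x*atan(x) - log(x**2 + 1)/2 + C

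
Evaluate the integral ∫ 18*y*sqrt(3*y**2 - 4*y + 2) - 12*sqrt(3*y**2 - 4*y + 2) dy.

Let u = 3*y**2 - 4*y + 2, so du = (6*y - 4) dy.
Rewriting, the integral becomes 3·∫ √u du = 3·(2/3)u^(3/2).
Substituting back, u = 3*y**2 - 4*y + 2.

2*(3*y**2 - 4*y + 2)**(3/2) + C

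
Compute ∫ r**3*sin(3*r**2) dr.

-r**2*cos(3*r**2)/6 + sin(3*r**2)/18 + C

Let u = r², du = 2r dr; rewrite as (1/2)∫ u^1·sin(3u) du.
Now integrate by parts 1 time.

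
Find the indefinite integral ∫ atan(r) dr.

r*atan(r) - log(r**2 + 1)/2 + C

Use integration by parts with u = arctan(r), dv = dr.
Then du = 1/(r**2 + 1) dr.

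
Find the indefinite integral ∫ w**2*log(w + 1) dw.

w**3*log(w + 1)/3 - w**3/9 + w**2/6 - w/3 + log(w + 1)/3 + C

Use integration by parts with u = log(w + 1), dv = w**2 dw.
Then du = 1/(w + 1) dw and v = w**3/3.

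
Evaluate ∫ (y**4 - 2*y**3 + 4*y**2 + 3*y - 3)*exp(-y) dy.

Use integration by parts with u = y**4 - 2*y**3 + 4*y**2 + 3*y - 3, dv = exp(-y) dy, so v = -exp(-y).
Apply parts 4 times (tabular method): alternate signs, differentiate u down to 0, integrate dv up.

(-y**4 - 2*y**3 - 10*y**2 - 23*y - 20)*exp(-y) + C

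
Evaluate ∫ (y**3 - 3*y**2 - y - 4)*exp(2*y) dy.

(4*y**3 - 18*y**2 + 14*y - 23)*exp(2*y)/8 + C

Use integration by parts with u = y**3 - 3*y**2 - y - 4, dv = exp(2*y) dy, so v = exp(2*y)/2.
Apply parts 3 times (tabular method): alternate signs, differentiate u down to 0, integrate dv up.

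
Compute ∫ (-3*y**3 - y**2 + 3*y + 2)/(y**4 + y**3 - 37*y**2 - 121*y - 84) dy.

-211*log(y - 7)/176 - log(y + 1)/48 + 13*log(y + 3)/4 - 166*log(y + 4)/33 + C

Factor the denominator: (y - 7)*(y + 1)*(y + 3)*(y + 4).
Partial-fraction decomposition: -166/(33*(y + 4)) + 13/(4*(y + 3)) - 1/(48*(y + 1)) - 211/(176*(y - 7)).
Integrate each term: A/(y−a) contributes A·log|y−a|.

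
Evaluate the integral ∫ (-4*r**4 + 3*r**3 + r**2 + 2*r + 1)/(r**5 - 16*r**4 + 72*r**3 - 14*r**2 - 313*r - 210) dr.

-8511*log(r - 7)/128 + 641*log(r - 6)/7 - 2089*log(r - 5)/72 - 527*log(r + 1)/8064 - 1/(48*r + 48) + C

Factor the denominator: (r - 7)*(r - 6)*(r - 5)*(r + 1)**2.
Partial-fraction decomposition: -527/(8064*(r + 1)) + 1/(48*(r + 1)**2) - 2089/(72*(r - 5)) + 641/(7*(r - 6)) - 8511/(128*(r - 7)).
Integrate each term; A/(r−a) gives A·log|r−a|; A/(r−a)² gives −A/(r−a).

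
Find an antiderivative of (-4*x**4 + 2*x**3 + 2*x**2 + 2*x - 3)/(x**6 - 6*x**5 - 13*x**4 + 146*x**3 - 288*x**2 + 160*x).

Factor the denominator: x*(x - 4)**2*(x - 2)*(x - 1)*(x + 5).
Partial-fraction decomposition: 2713/(17010*(x + 5)) + 1/(54*(x - 1)) - 39/(56*(x - 2)) + 4177/(7776*(x - 4)) - 859/(216*(x - 4)**2) - 3/(160*x).
Integrate each term; A/(x−a) gives A·log|x−a|; A/(x−a)² gives −A/(x−a).

-3*log(x)/160 + 4177*log(x - 4)/7776 - 39*log(x - 2)/56 + log(x - 1)/54 + 2713*log(x + 5)/17010 + 859/(216*x - 864) + C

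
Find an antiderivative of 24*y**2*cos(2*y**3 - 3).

Let u = 2*y**3 - 3, so du = (6*y**2) dy.
Rewriting, the integral becomes 4·∫ cos(u) du = 4·sin(u).
Substituting back, u = 2*y**3 - 3.

4*sin(2*y**3 - 3) + C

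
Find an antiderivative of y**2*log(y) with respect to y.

Use integration by parts with u = log(y), dv = y**2 dy.
Then du = 1/y dy and v = y**3/3.

y**3*log(y)/3 - y**3/9 + C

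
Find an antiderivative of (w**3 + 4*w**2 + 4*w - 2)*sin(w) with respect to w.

Use integration by parts with u = w**3 + 4*w**2 + 4*w - 2, dv = sin(w) dw, so v = -cos(w).
Apply parts 3 times (tabular method): alternate signs, differentiate u down to 0, integrate dv up.

-w**3*cos(w) + 3*w**2*sin(w) - 4*w**2*cos(w) + 8*w*sin(w) + 2*w*cos(w) - 2*sin(w) + 10*cos(w) + C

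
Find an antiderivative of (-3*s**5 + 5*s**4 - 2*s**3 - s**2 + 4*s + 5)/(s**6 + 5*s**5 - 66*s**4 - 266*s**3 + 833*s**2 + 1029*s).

Factor the denominator: s*(s - 7)*(s - 3)*(s + 1)*(s + 7)**2.
Partial-fraction decomposition: -269467/(123480*(s + 7)) + 1576/(147*(s + 7)**2) - 5/(576*(s + 1)) + 37/(480*(s - 3)) - 19559/(21952*(s - 7)) + 5/(1029*s).
Integrate each term; A/(s−a) gives A·log|s−a|; A/(s−a)² gives −A/(s−a).

5*log(s)/1029 - 19559*log(s - 7)/21952 + 37*log(s - 3)/480 - 5*log(s + 1)/576 - 269467*log(s + 7)/123480 - 1576/(147*s + 1029) + C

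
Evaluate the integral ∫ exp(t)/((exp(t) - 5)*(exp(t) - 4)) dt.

log(exp(t) - 5) - log(exp(t) - 4) + C

Let u = e^t, du = e^t dt.
The integral becomes ∫ du/((u-5)(u-4)); decompose into partial fractions.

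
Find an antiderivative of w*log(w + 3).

w**2*log(w + 3)/2 - w**2/4 + 3*w/2 - 9*log(w + 3)/2 + C

Use integration by parts with u = log(w + 3), dv = w dw.
Then du = 1/(w + 3) dw and v = w**2/2.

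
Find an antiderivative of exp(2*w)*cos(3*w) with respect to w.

3*exp(2*w)*sin(3*w)/13 + 2*exp(2*w)*cos(3*w)/13 + C

Let I denote the integral. Integrate by parts with u = cos(3*w), dv = exp(2*w) dw, so v = exp(2*w)/2: I = exp(2*w)*cos(3*w)/2 + (3/2)·∫ exp(2*w)*sin(3*w) dw.
Apply parts again with u = sin(3*w), dv = exp(2*w) dw: ∫ exp(2*w)*sin(3*w) dw = exp(2*w)*sin(3*w)/2 − (3/2)·I. Substituting back brings back I: I = 3*exp(2*w)*sin(3*w)/4 + exp(2*w)*cos(3*w)/2 − (9/4)·I.
Solving for I: (1 + 9/4)·I equals the remaining terms, so I = (4/13)·(3*exp(2*w)*sin(3*w)/4 + exp(2*w)*cos(3*w)/2).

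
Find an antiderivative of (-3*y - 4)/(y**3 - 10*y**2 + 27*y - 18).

-22*log(y - 6)/15 + 13*log(y - 3)/6 - 7*log(y - 1)/10 + C

Factor the denominator: (y - 6)*(y - 3)*(y - 1).
Partial-fraction decomposition: -7/(10*(y - 1)) + 13/(6*(y - 3)) - 22/(15*(y - 6)).
Integrate each term: A/(y−a) contributes A·log|y−a|.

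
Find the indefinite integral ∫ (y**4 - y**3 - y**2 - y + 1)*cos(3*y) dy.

Use integration by parts with u = y**4 - y**3 - y**2 - y + 1, dv = cos(3*y) dy, so v = sin(3*y)/3.
Apply parts 4 times (tabular method): alternate signs, differentiate u down to 0, integrate dv up.

y**4*sin(3*y)/3 - y**3*sin(3*y)/3 + 4*y**3*cos(3*y)/9 - 7*y**2*sin(3*y)/9 - y**2*cos(3*y)/3 - y*sin(3*y)/9 - 14*y*cos(3*y)/27 + 41*sin(3*y)/81 - cos(3*y)/27 + C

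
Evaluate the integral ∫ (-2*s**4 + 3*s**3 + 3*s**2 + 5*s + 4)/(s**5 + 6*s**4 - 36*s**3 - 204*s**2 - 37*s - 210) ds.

Factor the denominator: (s - 6)*(s + 5)*(s + 7)*(s**2 + 1).
Partial-fraction decomposition: -(47*s - 14)/(4810*(s**2 + 1)) - 1143/(260*(s + 7)) + 1571/(572*(s + 5)) - 1802/(5291*(s - 6)).
Integrate each term; A/(s−a) gives A·log|s−a|; the (Bs+D)/(s²+p²) term gives a log and an atan.

-1802*log(s - 6)/5291 + 1571*log(s + 5)/572 - 1143*log(s + 7)/260 - 47*log(s**2 + 1)/9620 + 7*atan(s)/2405 + C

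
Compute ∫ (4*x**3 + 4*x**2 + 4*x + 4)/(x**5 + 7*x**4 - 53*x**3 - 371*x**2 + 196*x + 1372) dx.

80*log(x - 7)/441 - log(x - 2)/27 - log(x + 2)/45 - 808*log(x + 7)/6615 - 40/(21*x + 147) + C

Factor the denominator: (x - 7)*(x - 2)*(x + 2)*(x + 7)**2.
Partial-fraction decomposition: -808/(6615*(x + 7)) + 40/(21*(x + 7)**2) - 1/(45*(x + 2)) - 1/(27*(x - 2)) + 80/(441*(x - 7)).
Integrate each term; A/(x−a) gives A·log|x−a|; A/(x−a)² gives −A/(x−a).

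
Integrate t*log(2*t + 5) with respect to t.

t**2*log(2*t + 5)/2 - t**2/4 + 5*t/4 - 25*log(2*t + 5)/8 + C

Use integration by parts with u = log(2*t + 5), dv = t dt.
Then du = 2/(2*t + 5) dt and v = t**2/2.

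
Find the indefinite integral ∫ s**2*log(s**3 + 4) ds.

Let u = s**3 + 4, so du = (3*s**2) ds.
The integral becomes (1/3)·∫ log(u) du; integrate by parts with u′=log(u), dv′=du.

s**3*log(s**3 + 4)/3 - s**3/3 + 4*log(s**3 + 4)/3 + C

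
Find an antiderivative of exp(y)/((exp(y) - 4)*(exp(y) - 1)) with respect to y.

log(exp(y) - 4)/3 - log(exp(y) - 1)/3 + C

Let u = e^y, du = e^y dy.
The integral becomes ∫ du/((u-4)(u-1)); decompose into partial fractions.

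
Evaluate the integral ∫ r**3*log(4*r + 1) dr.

r**4*log(4*r + 1)/4 - r**4/16 + r**3/48 - r**2/128 + r/256 - log(4*r + 1)/1024 + C

Use integration by parts with u = log(4*r + 1), dv = r**3 dr.
Then du = 4/(4*r + 1) dr and v = r**4/4.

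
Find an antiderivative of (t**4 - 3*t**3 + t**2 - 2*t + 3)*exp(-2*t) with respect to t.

Use integration by parts with u = t**4 - 3*t**3 + t**2 - 2*t + 3, dv = exp(-2*t) dt, so v = -exp(-2*t)/2.
Apply parts 4 times (tabular method): alternate signs, differentiate u down to 0, integrate dv up.

(-4*t**4 + 4*t**3 + 2*t**2 + 10*t - 7)*exp(-2*t)/8 + C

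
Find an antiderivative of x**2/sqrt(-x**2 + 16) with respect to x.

-x*sqrt(-x**2 + 16)/2 + 8*asin(x/4) + C

Substitute x = 4·sin(θ), so dx = 4·cos(θ) dθ and the radical becomes sqrt(-x**2 + 16) = 4·cos(θ) by the Pythagorean identity.
Integrate the resulting trig expression in θ, then back-substitute θ = asin(x/4), sin(θ) = x/4, cos(θ) = sqrt(-x**2 + 16)/4 (absorbing any constant into C).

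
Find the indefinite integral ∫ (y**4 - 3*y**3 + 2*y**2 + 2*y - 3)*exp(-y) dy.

Use integration by parts with u = y**4 - 3*y**3 + 2*y**2 + 2*y - 3, dv = exp(-y) dy, so v = -exp(-y).
Apply parts 4 times (tabular method): alternate signs, differentiate u down to 0, integrate dv up.

(-y**4 - y**3 - 5*y**2 - 12*y - 9)*exp(-y) + C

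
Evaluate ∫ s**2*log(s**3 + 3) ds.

Let u = s**3 + 3, so du = (3*s**2) ds.
The integral becomes (1/3)·∫ log(u) du; integrate by parts with u′=log(u), dv′=du.

s**3*log(s**3 + 3)/3 - s**3/3 + log(s**3 + 3) + C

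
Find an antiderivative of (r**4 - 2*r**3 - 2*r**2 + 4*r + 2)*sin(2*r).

Use integration by parts with u = r**4 - 2*r**3 - 2*r**2 + 4*r + 2, dv = sin(2*r) dr, so v = -cos(2*r)/2.
Apply parts 4 times (tabular method): alternate signs, differentiate u down to 0, integrate dv up.

-r**4*cos(2*r)/2 + r**3*sin(2*r) + r**3*cos(2*r) - 3*r**2*sin(2*r)/2 + 5*r**2*cos(2*r)/2 - 5*r*sin(2*r)/2 - 7*r*cos(2*r)/2 + 7*sin(2*r)/4 - 9*cos(2*r)/4 + C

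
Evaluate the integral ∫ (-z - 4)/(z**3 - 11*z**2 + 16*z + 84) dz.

Factor the denominator: (z - 7)*(z - 6)*(z + 2).
Partial-fraction decomposition: -1/(36*(z + 2)) + 5/(4*(z - 6)) - 11/(9*(z - 7)).
Integrate each term: A/(z−a) contributes A·log|z−a|.

-11*log(z - 7)/9 + 5*log(z - 6)/4 - log(z + 2)/36 + C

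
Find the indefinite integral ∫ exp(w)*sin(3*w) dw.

Let I denote the integral. Integrate by parts with u = sin(3*w), dv = exp(w) dw, so v = exp(w): I = exp(w)*sin(3*w) − 3·∫ exp(w)*cos(3*w) dw.
Apply parts again with u = cos(3*w), dv = exp(w) dw: ∫ exp(w)*cos(3*w) dw = exp(w)*cos(3*w) + 3·I. Substituting back brings back I: I = exp(w)*sin(3*w) - 3*exp(w)*cos(3*w) − 9·I.
Solving for I: (1 + 9)·I equals the remaining terms, so I = (1/10)·(exp(w)*sin(3*w) - 3*exp(w)*cos(3*w)).

exp(w)*sin(3*w)/10 - 3*exp(w)*cos(3*w)/10 + C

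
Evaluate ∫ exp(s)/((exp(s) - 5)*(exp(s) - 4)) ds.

Let u = e^s, du = e^s ds.
The integral becomes ∫ du/((u-4)(u-5)); decompose into partial fractions.

log(exp(s) - 5) - log(exp(s) - 4) + C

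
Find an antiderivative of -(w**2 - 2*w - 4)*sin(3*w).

w**2*cos(3*w)/3 - 2*w*sin(3*w)/9 - 2*w*cos(3*w)/3 + 2*sin(3*w)/9 - 38*cos(3*w)/27 + C

Use integration by parts with u = w**2 - 2*w - 4, dv = -sin(3*w) dw, so v = cos(3*w)/3.
Apply parts 2 times (tabular method): alternate signs, differentiate u down to 0, integrate dv up.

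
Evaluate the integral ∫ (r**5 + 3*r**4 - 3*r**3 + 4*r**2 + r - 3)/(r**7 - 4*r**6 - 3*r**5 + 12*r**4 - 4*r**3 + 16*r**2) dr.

log(r)/64 + 555*log(r - 4)/1088 - 71*log(r - 2)/160 + 17*log(r + 2)/160 - 8*log(r**2 + 1)/85 + 21*atan(r)/85 + 3/(16*r) + C

Factor the denominator: r**2*(r - 4)*(r - 2)*(r + 2)*(r**2 + 1).
Partial-fraction decomposition: -(16*r - 21)/(85*(r**2 + 1)) + 17/(160*(r + 2)) - 71/(160*(r - 2)) + 555/(1088*(r - 4)) + 1/(64*r) - 3/(16*r**2).
Integrate each term; A/(r−a) gives A·log|r−a|; the (Br+D)/(r²+p²) term gives a log and an atan.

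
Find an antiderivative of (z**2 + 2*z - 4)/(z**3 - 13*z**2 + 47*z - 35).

59*log(z - 7)/12 - 31*log(z - 5)/8 - log(z - 1)/24 + C

Factor the denominator: (z - 7)*(z - 5)*(z - 1).
Partial-fraction decomposition: -1/(24*(z - 1)) - 31/(8*(z - 5)) + 59/(12*(z - 7)).
Integrate each term: A/(z−a) contributes A·log|z−a|.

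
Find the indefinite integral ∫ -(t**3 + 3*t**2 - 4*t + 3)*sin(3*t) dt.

Use integration by parts with u = t**3 + 3*t**2 - 4*t + 3, dv = -sin(3*t) dt, so v = cos(3*t)/3.
Apply parts 3 times (tabular method): alternate signs, differentiate u down to 0, integrate dv up.

t**3*cos(3*t)/3 - t**2*sin(3*t)/3 + t**2*cos(3*t) - 2*t*sin(3*t)/3 - 14*t*cos(3*t)/9 + 14*sin(3*t)/27 + 7*cos(3*t)/9 + C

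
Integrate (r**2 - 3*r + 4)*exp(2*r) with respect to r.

Use integration by parts with u = r**2 - 3*r + 4, dv = exp(2*r) dr, so v = exp(2*r)/2.
Apply parts 2 times (tabular method): alternate signs, differentiate u down to 0, integrate dv up.

(r**2 - 4*r + 6)*exp(2*r)/2 + C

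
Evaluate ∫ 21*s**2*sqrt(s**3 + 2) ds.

14*(s**3 + 2)**(3/2)/3 + C

Let u = s**3 + 2, so du = (3*s**2) ds.
Rewriting, the integral becomes 7·∫ √u du = 7·(2/3)u^(3/2).
Substituting back, u = s**3 + 2.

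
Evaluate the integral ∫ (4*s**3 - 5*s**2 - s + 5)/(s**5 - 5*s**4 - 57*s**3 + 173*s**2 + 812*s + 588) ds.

17143*log(s - 7)/97344 - 3*log(s + 1)/320 + 5*log(s + 2)/36 - 1033*log(s + 6)/3380 - 125/(104*s - 728) + C

Factor the denominator: (s - 7)**2*(s + 1)*(s + 2)*(s + 6).
Partial-fraction decomposition: -1033/(3380*(s + 6)) + 5/(36*(s + 2)) - 3/(320*(s + 1)) + 17143/(97344*(s - 7)) + 125/(104*(s - 7)**2).
Integrate each term; A/(s−a) gives A·log|s−a|; A/(s−a)² gives −A/(s−a).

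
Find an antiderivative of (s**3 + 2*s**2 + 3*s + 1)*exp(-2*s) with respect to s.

(-4*s**3 - 14*s**2 - 26*s - 17)*exp(-2*s)/8 + C

Use integration by parts with u = s**3 + 2*s**2 + 3*s + 1, dv = exp(-2*s) ds, so v = -exp(-2*s)/2.
Apply parts 3 times (tabular method): alternate signs, differentiate u down to 0, integrate dv up.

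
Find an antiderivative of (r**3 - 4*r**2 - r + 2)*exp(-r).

Use integration by parts with u = r**3 - 4*r**2 - r + 2, dv = exp(-r) dr, so v = -exp(-r).
Apply parts 3 times (tabular method): alternate signs, differentiate u down to 0, integrate dv up.

(-r**3 + r**2 + 3*r + 1)*exp(-r) + C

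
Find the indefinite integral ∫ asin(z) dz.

Use integration by parts with u = arcsin(z), dv = dz.
Then du = 1/sqrt(-z**2 + 1) dz.

z*asin(z) + sqrt(-z**2 + 1) + C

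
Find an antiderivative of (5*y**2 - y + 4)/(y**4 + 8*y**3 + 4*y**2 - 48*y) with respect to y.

-log(y)/12 + 11*log(y - 2)/48 + 11*log(y + 4)/6 - 95*log(y + 6)/48 + C

Factor the denominator: y*(y - 2)*(y + 4)*(y + 6).
Partial-fraction decomposition: -95/(48*(y + 6)) + 11/(6*(y + 4)) + 11/(48*(y - 2)) - 1/(12*y).
Integrate each term: A/(y−a) contributes A·log|y−a|.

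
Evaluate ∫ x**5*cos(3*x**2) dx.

Let u = x², du = 2x dx; rewrite as (1/2)∫ u^2·cos(3u) du.
Now integrate by parts 2 times.

x**4*sin(3*x**2)/6 + x**2*cos(3*x**2)/9 - sin(3*x**2)/27 + C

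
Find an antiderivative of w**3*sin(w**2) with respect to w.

-w**2*cos(w**2)/2 + sin(w**2)/2 + C

Let u = w², du = 2w dw; rewrite as (1/2)∫ u^1·sin(1u) du.
Now integrate by parts 1 time.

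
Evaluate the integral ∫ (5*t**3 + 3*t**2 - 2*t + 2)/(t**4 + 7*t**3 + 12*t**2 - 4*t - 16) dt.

8*log(t - 1)/45 - 149*log(t + 2)/18 + 131*log(t + 4)/10 - 11/(3*t + 6) + C

Factor the denominator: (t - 1)*(t + 2)**2*(t + 4).
Partial-fraction decomposition: 131/(10*(t + 4)) - 149/(18*(t + 2)) + 11/(3*(t + 2)**2) + 8/(45*(t - 1)).
Integrate each term; A/(t−a) gives A·log|t−a|; A/(t−a)² gives −A/(t−a).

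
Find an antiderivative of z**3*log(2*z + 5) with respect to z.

z**4*log(2*z + 5)/4 - z**4/16 + 5*z**3/24 - 25*z**2/32 + 125*z/32 - 625*log(2*z + 5)/64 + C

Use integration by parts with u = log(2*z + 5), dv = z**3 dz.
Then du = 2/(2*z + 5) dz and v = z**4/4.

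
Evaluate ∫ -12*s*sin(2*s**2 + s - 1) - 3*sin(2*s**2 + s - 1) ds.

Let u = 2*s**2 + s - 1, so du = (4*s + 1) ds.
Rewriting, the integral becomes -3·∫ sin(u) du = -3·-cos(u).
Substituting back, u = 2*s**2 + s - 1.

3*cos(2*s**2 + s - 1) + C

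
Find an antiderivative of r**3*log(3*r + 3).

r**4*log(3*r + 3)/4 - r**4/16 + r**3/12 - r**2/8 + r/4 - log(r + 1)/4 + C

Use integration by parts with u = log(3*r + 3), dv = r**3 dr.
Then du = 3/(3*r + 3) dr and v = r**4/4.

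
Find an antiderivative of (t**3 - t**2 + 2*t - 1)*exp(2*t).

Use integration by parts with u = t**3 - t**2 + 2*t - 1, dv = exp(2*t) dt, so v = exp(2*t)/2.
Apply parts 3 times (tabular method): alternate signs, differentiate u down to 0, integrate dv up.

(4*t**3 - 10*t**2 + 18*t - 13)*exp(2*t)/8 + C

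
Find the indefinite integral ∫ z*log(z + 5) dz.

Use integration by parts with u = log(z + 5), dv = z dz.
Then du = 1/(z + 5) dz and v = z**2/2.

z**2*log(z + 5)/2 - z**2/4 + 5*z/2 - 25*log(z + 5)/2 + C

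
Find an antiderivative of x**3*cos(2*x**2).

x**2*sin(2*x**2)/4 + cos(2*x**2)/8 + C

Let u = x², du = 2x dx; rewrite as (1/2)∫ u^1·cos(2u) du.
Now integrate by parts 1 time.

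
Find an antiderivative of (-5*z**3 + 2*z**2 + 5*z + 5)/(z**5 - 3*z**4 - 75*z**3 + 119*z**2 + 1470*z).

Factor the denominator: z*(z - 7)**2*(z + 5)*(z + 6).
Partial-fraction decomposition: 1127/(1014*(z + 6)) - 131/(144*(z + 5)) - 244597/(1192464*(z - 7)) - 1577/(1092*(z - 7)**2) + 1/(294*z).
Integrate each term; A/(z−a) gives A·log|z−a|; A/(z−a)² gives −A/(z−a).

log(z)/294 - 244597*log(z - 7)/1192464 - 131*log(z + 5)/144 + 1127*log(z + 6)/1014 + 1577/(1092*z - 7644) + C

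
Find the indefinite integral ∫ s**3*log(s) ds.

Use integration by parts with u = log(s), dv = s**3 ds.
Then du = 1/s ds and v = s**4/4.

s**4*log(s)/4 - s**4/16 + C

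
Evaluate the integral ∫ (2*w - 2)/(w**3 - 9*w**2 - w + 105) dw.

Factor the denominator: (w - 7)*(w - 5)*(w + 3).
Partial-fraction decomposition: -1/(10*(w + 3)) - 1/(2*(w - 5)) + 3/(5*(w - 7)).
Integrate each term: A/(w−a) contributes A·log|w−a|.

3*log(w - 7)/5 - log(w - 5)/2 - log(w + 3)/10 + C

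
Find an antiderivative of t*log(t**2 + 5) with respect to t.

t**2*log(t**2 + 5)/2 - t**2/2 + 5*log(t**2 + 5)/2 + C

Let u = t**2 + 5, so du = (2*t) dt.
The integral becomes (1/2)·∫ log(u) du; integrate by parts with u′=log(u), dv′=du.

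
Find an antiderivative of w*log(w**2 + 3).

Let u = w**2 + 3, so du = (2*w) dw.
The integral becomes (1/2)·∫ log(u) du; integrate by parts with u′=log(u), dv′=du.

w**2*log(w**2 + 3)/2 - w**2/2 + 3*log(w**2 + 3)/2 + C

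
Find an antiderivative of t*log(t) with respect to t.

t**2*log(t)/2 - t**2/4 + C

Use integration by parts with u = log(t), dv = t dt.
Then du = 1/t dt and v = t**2/2.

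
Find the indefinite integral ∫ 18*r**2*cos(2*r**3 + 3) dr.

3*sin(2*r**3 + 3) + C

Let u = 2*r**3 + 3, so du = (6*r**2) dr.
Rewriting, the integral becomes 3·∫ cos(u) du = 3·sin(u).
Substituting back, u = 2*r**3 + 3.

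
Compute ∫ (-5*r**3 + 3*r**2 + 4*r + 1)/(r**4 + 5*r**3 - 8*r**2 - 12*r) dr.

-log(r)/12 - 19*log(r - 2)/48 + log(r + 1)/3 - 233*log(r + 6)/48 + C

Factor the denominator: r*(r - 2)*(r + 1)*(r + 6).
Partial-fraction decomposition: -233/(48*(r + 6)) + 1/(3*(r + 1)) - 19/(48*(r - 2)) - 1/(12*r).
Integrate each term: A/(r−a) contributes A·log|r−a|.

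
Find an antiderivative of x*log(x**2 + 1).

Let u = x**2 + 1, so du = (2*x) dx.
The integral becomes (1/2)·∫ log(u) du; integrate by parts with u′=log(u), dv′=du.

x**2*log(x**2 + 1)/2 - x**2/2 + log(x**2 + 1)/2 + C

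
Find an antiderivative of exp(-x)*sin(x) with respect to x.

Let I denote the integral. Integrate by parts with u = sin(x), dv = exp(-x) dx, so v = -exp(-x): I = -exp(-x)*sin(x) + ∫ exp(-x)*cos(x) dx.
Apply parts again with u = cos(x), dv = exp(-x) dx: ∫ exp(-x)*cos(x) dx = -exp(-x)*cos(x) − I. Substituting back brings back I: I = -exp(-x)*sin(x) - exp(-x)*cos(x) − I.
Solving for I: (1 + 1)·I equals the remaining terms, so I = (1/2)·(-exp(-x)*sin(x) - exp(-x)*cos(x)).

-exp(-x)*sin(x)/2 - exp(-x)*cos(x)/2 + C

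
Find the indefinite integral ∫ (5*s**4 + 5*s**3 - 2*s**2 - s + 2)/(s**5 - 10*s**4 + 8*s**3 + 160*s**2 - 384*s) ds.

-log(s)/192 + 1871*log(s - 6)/60 - 6795*log(s - 4)/256 + 467*log(s + 4)/1280 + 783/(32*s - 128) + C

Factor the denominator: s*(s - 6)*(s - 4)**2*(s + 4).
Partial-fraction decomposition: 467/(1280*(s + 4)) - 6795/(256*(s - 4)) - 783/(32*(s - 4)**2) + 1871/(60*(s - 6)) - 1/(192*s).
Integrate each term; A/(s−a) gives A·log|s−a|; A/(s−a)² gives −A/(s−a).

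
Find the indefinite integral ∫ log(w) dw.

w*log(w) - w + C

Use integration by parts with u = log(w), dv = dw.
Then du = 1/w dw and v = w.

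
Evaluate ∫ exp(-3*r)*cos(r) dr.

Let I denote the integral. Integrate by parts with u = cos(r), dv = exp(-3*r) dr, so v = -exp(-3*r)/3: I = -exp(-3*r)*cos(r)/3 − (1/3)·∫ exp(-3*r)*sin(r) dr.
Apply parts again with u = sin(r), dv = exp(-3*r) dr: ∫ exp(-3*r)*sin(r) dr = -exp(-3*r)*sin(r)/3 + (1/3)·I. Substituting back brings back I: I = exp(-3*r)*sin(r)/9 - exp(-3*r)*cos(r)/3 − (1/9)·I.
Solving for I: (1 + 1/9)·I equals the remaining terms, so I = (9/10)·(exp(-3*r)*sin(r)/9 - exp(-3*r)*cos(r)/3).

exp(-3*r)*sin(r)/10 - 3*exp(-3*r)*cos(r)/10 + C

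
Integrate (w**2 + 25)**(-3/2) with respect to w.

Substitute w = 5·tan(θ), so dw = 5·sec(θ)^2 dθ and the radical becomes sqrt(w**2 + 25) = 5·sec(θ) by the Pythagorean identity.
Integrate the resulting trig expression in θ, then back-substitute tan(θ) = w/5, sec(θ) = sqrt(w**2 + 25)/5 (absorbing any constant into C).

w/(25*sqrt(w**2 + 25)) + C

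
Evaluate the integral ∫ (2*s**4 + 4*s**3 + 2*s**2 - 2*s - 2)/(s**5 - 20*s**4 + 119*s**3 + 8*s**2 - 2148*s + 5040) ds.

Factor the denominator: (s - 7)*(s - 6)**2*(s - 5)*(s + 4).
Partial-fraction decomposition: 49/(1650*(s + 4)) - 298/(3*(s - 5)) - 9153/(50*(s - 6)) - 1757/(5*(s - 6)**2) + 3128/(11*(s - 7)).
Integrate each term; A/(s−a) gives A·log|s−a|; A/(s−a)² gives −A/(s−a).

3128*log(s - 7)/11 - 9153*log(s - 6)/50 - 298*log(s - 5)/3 + 49*log(s + 4)/1650 + 1757/(5*s - 30) + C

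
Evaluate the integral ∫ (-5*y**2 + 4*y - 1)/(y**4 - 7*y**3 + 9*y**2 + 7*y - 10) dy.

Factor the denominator: (y - 5)*(y - 2)*(y - 1)*(y + 1).
Partial-fraction decomposition: 5/(18*(y + 1)) - 1/(4*(y - 1)) + 13/(9*(y - 2)) - 53/(36*(y - 5)).
Integrate each term: A/(y−a) contributes A·log|y−a|.

-53*log(y - 5)/36 + 13*log(y - 2)/9 - log(y - 1)/4 + 5*log(y + 1)/18 + C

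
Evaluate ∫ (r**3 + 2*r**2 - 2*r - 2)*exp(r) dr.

(r**3 - r**2 - 2)*exp(r) + C

Use integration by parts with u = r**3 + 2*r**2 - 2*r - 2, dv = exp(r) dr, so v = exp(r).
Apply parts 3 times (tabular method): alternate signs, differentiate u down to 0, integrate dv up.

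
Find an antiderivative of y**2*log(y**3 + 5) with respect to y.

Let u = y**3 + 5, so du = (3*y**2) dy.
The integral becomes (1/3)·∫ log(u) du; integrate by parts with u′=log(u), dv′=du.

y**3*log(y**3 + 5)/3 - y**3/3 + 5*log(y**3 + 5)/3 + C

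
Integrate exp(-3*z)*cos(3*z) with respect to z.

exp(-3*z)*sin(3*z)/6 - exp(-3*z)*cos(3*z)/6 + C

Let I denote the integral. Integrate by parts with u = cos(3*z), dv = exp(-3*z) dz, so v = -exp(-3*z)/3: I = -exp(-3*z)*cos(3*z)/3 − ∫ exp(-3*z)*sin(3*z) dz.
Apply parts again with u = sin(3*z), dv = exp(-3*z) dz: ∫ exp(-3*z)*sin(3*z) dz = -exp(-3*z)*sin(3*z)/3 + I. Substituting back brings back I: I = exp(-3*z)*sin(3*z)/3 - exp(-3*z)*cos(3*z)/3 − I.
Solving for I: (1 + 1)·I equals the remaining terms, so I = (1/2)·(exp(-3*z)*sin(3*z)/3 - exp(-3*z)*cos(3*z)/3).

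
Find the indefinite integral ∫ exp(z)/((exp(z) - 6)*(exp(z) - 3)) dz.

log(exp(z) - 6)/3 - log(exp(z) - 3)/3 + C

Let u = e^z, du = e^z dz.
The integral becomes ∫ du/((u-3)(u-6)); decompose into partial fractions.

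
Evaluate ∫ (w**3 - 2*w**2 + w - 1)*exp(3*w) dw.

(w**3 - 3*w**2 + 3*w - 2)*exp(3*w)/3 + C

Use integration by parts with u = w**3 - 2*w**2 + w - 1, dv = exp(3*w) dw, so v = exp(3*w)/3.
Apply parts 3 times (tabular method): alternate signs, differentiate u down to 0, integrate dv up.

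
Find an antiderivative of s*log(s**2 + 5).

Let u = s**2 + 5, so du = (2*s) ds.
The integral becomes (1/2)·∫ log(u) du; integrate by parts with u′=log(u), dv′=du.

s**2*log(s**2 + 5)/2 - s**2/2 + 5*log(s**2 + 5)/2 + C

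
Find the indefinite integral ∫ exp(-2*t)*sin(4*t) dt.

-exp(-2*t)*sin(4*t)/10 - exp(-2*t)*cos(4*t)/5 + C

Let I denote the integral. Integrate by parts with u = sin(4*t), dv = exp(-2*t) dt, so v = -exp(-2*t)/2: I = -exp(-2*t)*sin(4*t)/2 + 2·∫ exp(-2*t)*cos(4*t) dt.
Apply parts again with u = cos(4*t), dv = exp(-2*t) dt: ∫ exp(-2*t)*cos(4*t) dt = -exp(-2*t)*cos(4*t)/2 − 2·I. Substituting back brings back I: I = -exp(-2*t)*sin(4*t)/2 - exp(-2*t)*cos(4*t) − 4·I.
Solving for I: (1 + 4)·I equals the remaining terms, so I = (1/5)·(-exp(-2*t)*sin(4*t)/2 - exp(-2*t)*cos(4*t)).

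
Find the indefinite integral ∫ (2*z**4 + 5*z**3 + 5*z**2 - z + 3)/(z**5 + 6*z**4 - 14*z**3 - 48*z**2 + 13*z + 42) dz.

171*log(z - 3)/200 - 7*log(z - 1)/48 + log(z + 1)/8 - 17*log(z + 2)/75 + 557*log(z + 7)/400 + C

Factor the denominator: (z - 3)*(z - 1)*(z + 1)*(z + 2)*(z + 7).
Partial-fraction decomposition: 557/(400*(z + 7)) - 17/(75*(z + 2)) + 1/(8*(z + 1)) - 7/(48*(z - 1)) + 171/(200*(z - 3)).
Integrate each term: A/(z−a) contributes A·log|z−a|.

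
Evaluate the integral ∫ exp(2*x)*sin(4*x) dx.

Let I denote the integral. Integrate by parts with u = sin(4*x), dv = exp(2*x) dx, so v = exp(2*x)/2: I = exp(2*x)*sin(4*x)/2 − 2·∫ exp(2*x)*cos(4*x) dx.
Apply parts again with u = cos(4*x), dv = exp(2*x) dx: ∫ exp(2*x)*cos(4*x) dx = exp(2*x)*cos(4*x)/2 + 2·I. Substituting back brings back I: I = exp(2*x)*sin(4*x)/2 - exp(2*x)*cos(4*x) − 4·I.
Solving for I: (1 + 4)·I equals the remaining terms, so I = (1/5)·(exp(2*x)*sin(4*x)/2 - exp(2*x)*cos(4*x)).

exp(2*x)*sin(4*x)/10 - exp(2*x)*cos(4*x)/5 + C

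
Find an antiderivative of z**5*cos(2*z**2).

Let u = z², du = 2z dz; rewrite as (1/2)∫ u^2·cos(2u) du.
Now integrate by parts 2 times.

z**4*sin(2*z**2)/4 + z**2*cos(2*z**2)/4 - sin(2*z**2)/8 + C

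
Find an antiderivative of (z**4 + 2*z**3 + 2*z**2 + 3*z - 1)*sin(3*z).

Use integration by parts with u = z**4 + 2*z**3 + 2*z**2 + 3*z - 1, dv = sin(3*z) dz, so v = -cos(3*z)/3.
Apply parts 4 times (tabular method): alternate signs, differentiate u down to 0, integrate dv up.

-z**4*cos(3*z)/3 + 4*z**3*sin(3*z)/9 - 2*z**3*cos(3*z)/3 + 2*z**2*sin(3*z)/3 - 2*z**2*cos(3*z)/9 + 4*z*sin(3*z)/27 - 5*z*cos(3*z)/9 + 5*sin(3*z)/27 + 31*cos(3*z)/81 + C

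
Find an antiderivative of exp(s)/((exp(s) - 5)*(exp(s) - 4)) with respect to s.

log(exp(s) - 5) - log(exp(s) - 4) + C

Let u = e^s, du = e^s ds.
The integral becomes ∫ du/((u-5)(u-4)); decompose into partial fractions.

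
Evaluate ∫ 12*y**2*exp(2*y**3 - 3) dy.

Let u = 2*y**3 - 3, so du = (6*y**2) dy.
Rewriting, the integral becomes 2·∫ e^u du = 2·e^u.
Substituting back, u = 2*y**3 - 3.

2*exp(2*y**3 - 3) + C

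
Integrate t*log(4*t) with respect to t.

Use integration by parts with u = log(4*t), dv = t dt.
Then du = 1/t dt and v = t**2/2.

t**2*(log(t) + 2*log(2))/2 - t**2/4 + C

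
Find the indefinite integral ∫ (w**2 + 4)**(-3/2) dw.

Substitute w = 2·tan(θ), so dw = 2·sec(θ)^2 dθ and the radical becomes sqrt(w**2 + 4) = 2·sec(θ) by the Pythagorean identity.
Integrate the resulting trig expression in θ, then back-substitute tan(θ) = w/2, sec(θ) = sqrt(w**2 + 4)/2 (absorbing any constant into C).

w/(4*sqrt(w**2 + 4)) + C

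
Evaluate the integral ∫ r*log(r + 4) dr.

r**2*log(r + 4)/2 - r**2/4 + 2*r - 8*log(r + 4) + C

Use integration by parts with u = log(r + 4), dv = r dr.
Then du = 1/(r + 4) dr and v = r**2/2.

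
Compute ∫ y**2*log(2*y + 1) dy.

y**3*log(2*y + 1)/3 - y**3/9 + y**2/12 - y/12 + log(2*y + 1)/24 + C

Use integration by parts with u = log(2*y + 1), dv = y**2 dy.
Then du = 2/(2*y + 1) dy and v = y**3/3.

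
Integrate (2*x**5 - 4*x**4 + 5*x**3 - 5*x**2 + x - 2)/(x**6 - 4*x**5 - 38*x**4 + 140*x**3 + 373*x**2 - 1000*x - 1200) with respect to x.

Factor the denominator: (x - 5)*(x - 4)**2*(x + 1)*(x + 3)*(x + 5).
Partial-fraction decomposition: 3169/(2160*(x + 5)) - 995/(1568*(x + 3)) + 19/(1200*(x + 1)) - 254969/(33075*(x - 4)) - 422/(105*(x - 4)**2) + 4253/(480*(x - 5)).
Integrate each term; A/(x−a) gives A·log|x−a|; A/(x−a)² gives −A/(x−a).

4253*log(x - 5)/480 - 254969*log(x - 4)/33075 + 19*log(x + 1)/1200 - 995*log(x + 3)/1568 + 3169*log(x + 5)/2160 + 422/(105*x - 420) + C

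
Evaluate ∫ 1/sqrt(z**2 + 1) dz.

log(z + sqrt(z**2 + 1)) + C

Substitute z = tan(θ), so dz = sec(θ)^2 dθ and the radical becomes sqrt(z**2 + 1) = sec(θ) by the Pythagorean identity.
Integrate the resulting trig expression in θ, then back-substitute tan(θ) = z, sec(θ) = sqrt(z**2 + 1) (absorbing any constant into C).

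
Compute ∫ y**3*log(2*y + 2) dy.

y**4*log(2*y + 2)/4 - y**4/16 + y**3/12 - y**2/8 + y/4 - log(y + 1)/4 + C

Use integration by parts with u = log(2*y + 2), dv = y**3 dy.
Then du = 2/(2*y + 2) dy and v = y**4/4.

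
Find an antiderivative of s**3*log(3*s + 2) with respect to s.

s**4*log(3*s + 2)/4 - s**4/16 + s**3/18 - s**2/18 + 2*s/27 - 4*log(3*s + 2)/81 + C

Use integration by parts with u = log(3*s + 2), dv = s**3 ds.
Then du = 3/(3*s + 2) ds and v = s**4/4.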